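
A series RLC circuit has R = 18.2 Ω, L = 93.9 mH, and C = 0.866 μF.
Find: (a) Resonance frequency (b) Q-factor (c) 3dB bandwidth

Step 1 — Resonance condition Im(Z)=0 gives ω₀ = 1/√(LC).
Step 2 — ω₀ = 1/√(0.0939·8.66e-07) = 3507 rad/s.
Step 3 — f₀ = ω₀/(2π) = 558.1 Hz.
Step 4 — Series Q: Q = ω₀L/R = 3507·0.0939/18.2 = 18.09.
Step 5 — 3dB bandwidth: Δω = ω₀/Q = 193.8 rad/s; BW = Δω/(2π) = 30.85 Hz.

(a) f₀ = 558.1 Hz  (b) Q = 18.09  (c) BW = 30.85 Hz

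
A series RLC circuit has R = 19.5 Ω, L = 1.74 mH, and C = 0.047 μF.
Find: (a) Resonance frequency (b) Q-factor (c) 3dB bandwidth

Step 1 — Resonance: ω₀ = 1/√(LC) = 1/√(0.00174·4.7e-08) = 1.106e+05 rad/s.
Step 2 — f₀ = ω₀/(2π) = 1.76e+04 Hz.
Step 3 — Series Q: Q = ω₀L/R = 1.106e+05·0.00174/19.5 = 9.867.
Step 4 — Bandwidth: Δω = ω₀/Q = 1.121e+04 rad/s; BW = Δω/(2π) = 1784 Hz.

(a) f₀ = 1.76e+04 Hz  (b) Q = 9.867  (c) BW = 1784 Hz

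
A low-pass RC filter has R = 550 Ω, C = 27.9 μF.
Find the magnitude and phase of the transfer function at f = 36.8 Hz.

Step 1 — Angular frequency: ω = 2π·36.8 = 231.2 rad/s.
Step 2 — Transfer function: H(jω) = 1/(1 + jωRC).
Step 3 — Denominator: 1 + jωRC = 1 + j·231.2·550·2.79e-05 = 1 + j3.548.
Step 4 — H = 0.07359 - j0.2611.
Step 5 — Magnitude: |H| = 0.2713 (-11.3 dB); phase: φ = -74.3°.

|H| = 0.2713 (-11.3 dB), φ = -74.3°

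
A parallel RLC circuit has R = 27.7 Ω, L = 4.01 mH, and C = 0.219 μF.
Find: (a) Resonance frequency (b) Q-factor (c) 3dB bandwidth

Step 1 — Resonance: ω₀ = 1/√(LC) = 1/√(0.00401·2.19e-07) = 3.374e+04 rad/s.
Step 2 — f₀ = ω₀/(2π) = 5371 Hz.
Step 3 — Parallel Q: Q = R/(ω₀L) = 27.7/(3.374e+04·0.00401) = 0.2047.
Step 4 — Bandwidth: Δω = ω₀/Q = 1.648e+05 rad/s; BW = Δω/(2π) = 2.624e+04 Hz.

(a) f₀ = 5371 Hz  (b) Q = 0.2047  (c) BW = 2.624e+04 Hz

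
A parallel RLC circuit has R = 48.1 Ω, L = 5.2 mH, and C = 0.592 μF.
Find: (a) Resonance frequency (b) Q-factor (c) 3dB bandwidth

Step 1 — Resonance: ω₀ = 1/√(LC) = 1/√(0.0052·5.92e-07) = 1.802e+04 rad/s.
Step 2 — f₀ = ω₀/(2π) = 2869 Hz.
Step 3 — Parallel Q: Q = R/(ω₀L) = 48.1/(1.802e+04·0.0052) = 0.5132.
Step 4 — Bandwidth: Δω = ω₀/Q = 3.512e+04 rad/s; BW = Δω/(2π) = 5589 Hz.

(a) f₀ = 2869 Hz  (b) Q = 0.5132  (c) BW = 5589 Hz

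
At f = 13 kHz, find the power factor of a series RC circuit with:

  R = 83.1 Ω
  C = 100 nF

Step 1 — Angular frequency: ω = 2π·f = 2π·1.3e+04 = 8.168e+04 rad/s.
Step 2 — Component impedances:
  R: Z = R = 83.1 Ω
  C: Z = 1/(jωC) = -j/(ω·C) = 0 - j122.4 Ω
Step 3 — Series combination: Z_total = R + C = 83.1 - j122.4 Ω = 148∠-55.8° Ω.
Step 4 — Power factor: PF = cos(φ) = Re(Z)/|Z| = 83.1/147.97 = 0.5616.
Step 5 — Type: Im(Z) = -122.4 ⇒ leading (phase φ = -55.8°).

PF = 0.5616 (leading, φ = -55.8°)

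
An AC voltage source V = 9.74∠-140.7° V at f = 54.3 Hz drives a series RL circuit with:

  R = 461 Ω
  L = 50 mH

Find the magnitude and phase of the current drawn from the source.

Step 1 — Angular frequency: ω = 2π·f = 2π·54.3 = 341.2 rad/s.
Step 2 — Component impedances:
  R: Z = R = 461 Ω
  L: Z = jωL = j·341.2·0.05 = 0 + j17.06 Ω
Step 3 — Series combination: Z_total = R + L = 461 + j17.06 Ω = 461.3∠2.1° Ω.
Step 4 — Source phasor: V = 9.74∠-140.7° V = -7.537 - j6.169 V.
Step 5 — Ohm's law: I = V / Z_total = (-7.537 - j6.169) / (461 + j17.06) = -0.01682 - j0.01276 A.
Step 6 — Convert to polar: |I| = 0.02111 A, ∠I = -142.8°.

I = 0.02111∠-142.8° A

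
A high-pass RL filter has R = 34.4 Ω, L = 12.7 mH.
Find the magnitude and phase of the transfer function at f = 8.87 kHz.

Step 1 — Angular frequency: ω = 2π·8870 = 5.573e+04 rad/s.
Step 2 — Transfer function: H(jω) = jωL/(R + jωL).
Step 3 — Numerator jωL = j·707.8; denominator R + jωL = 34.4 + j707.8.
Step 4 — H = 0.9976 + j0.04849.
Step 5 — Magnitude: |H| = 0.9988 (-0.0 dB); phase: φ = 2.8°.

|H| = 0.9988 (-0.0 dB), φ = 2.8°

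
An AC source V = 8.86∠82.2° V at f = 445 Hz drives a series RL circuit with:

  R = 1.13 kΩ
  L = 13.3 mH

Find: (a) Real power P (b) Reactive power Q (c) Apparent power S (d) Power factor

Step 1 — Angular frequency: ω = 2π·f = 2π·445 = 2796 rad/s.
Step 2 — Component impedances:
  R: Z = R = 1130 Ω
  L: Z = jωL = j·2796·0.0133 = 0 + j37.19 Ω
Step 3 — Series combination: Z_total = R + L = 1130 + j37.19 Ω = 1131∠1.9° Ω.
Step 4 — Source phasor: V = 8.86∠82.2° V = 1.202 + j8.778 V.
Step 5 — Current: I = V / Z = 0.001318 + j0.007725 A = 0.007836∠80.3° A.
Step 6 — Complex power: S = V·I* = 0.06939 + j0.002284 VA.
Step 7 — Real power: P = Re(S) = 0.06939 W.
Step 8 — Reactive power: Q = Im(S) = 0.002284 VAR.
Step 9 — Apparent power: |S| = 0.06943 VA.
Step 10 — Power factor: PF = P/|S| = 0.9995 (lagging).

(a) P = 0.06939 W  (b) Q = 0.002284 VAR  (c) S = 0.06943 VA  (d) PF = 0.9995 (lagging)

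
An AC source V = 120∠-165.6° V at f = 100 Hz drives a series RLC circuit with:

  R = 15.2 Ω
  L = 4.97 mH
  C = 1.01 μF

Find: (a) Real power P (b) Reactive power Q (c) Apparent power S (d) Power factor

Step 1 — Angular frequency: ω = 2π·f = 2π·100 = 628.3 rad/s.
Step 2 — Component impedances:
  R: Z = R = 15.2 Ω
  L: Z = jωL = j·628.3·0.00497 = 0 + j3.123 Ω
  C: Z = 1/(jωC) = -j/(ω·C) = 0 - j1576 Ω
Step 3 — Series combination: Z_total = R + L + C = 15.2 - j1573 Ω = 1573∠-89.4° Ω.
Step 4 — Source phasor: V = 120∠-165.6° V = -116.2 - j29.84 V.
Step 5 — Current: I = V / Z = 0.01826 - j0.07408 A = 0.0763∠-76.2° A.
Step 6 — Complex power: S = V·I* = 0.08849 - j9.156 VA.
Step 7 — Real power: P = Re(S) = 0.08849 W.
Step 8 — Reactive power: Q = Im(S) = -9.156 VAR.
Step 9 — Apparent power: |S| = 9.156 VA.
Step 10 — Power factor: PF = P/|S| = 0.009665 (leading).

(a) P = 0.08849 W  (b) Q = -9.156 VAR  (c) S = 9.156 VA  (d) PF = 0.009665 (leading)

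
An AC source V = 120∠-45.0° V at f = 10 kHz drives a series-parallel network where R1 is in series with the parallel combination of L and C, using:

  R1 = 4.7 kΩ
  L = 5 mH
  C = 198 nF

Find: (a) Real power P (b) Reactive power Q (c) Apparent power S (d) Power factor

Step 1 — Angular frequency: ω = 2π·f = 2π·1e+04 = 6.283e+04 rad/s.
Step 2 — Component impedances:
  R1: Z = R = 4700 Ω
  L: Z = jωL = j·6.283e+04·0.005 = 0 + j314.2 Ω
  C: Z = 1/(jωC) = -j/(ω·C) = 0 - j80.38 Ω
Step 3 — Parallel branch: L || C = 1/(1/L + 1/C) = 0 - j108 Ω.
Step 4 — Series with R1: Z_total = R1 + (L || C) = 4700 - j108 Ω = 4701∠-1.3° Ω.
Step 5 — Source phasor: V = 120∠-45.0° V = 84.85 - j84.85 V.
Step 6 — Current: I = V / Z = 0.01846 - j0.01763 A = 0.02553∠-43.7° A.
Step 7 — Complex power: S = V·I* = 3.062 - j0.07038 VA.
Step 8 — Real power: P = Re(S) = 3.062 W.
Step 9 — Reactive power: Q = Im(S) = -0.07038 VAR.
Step 10 — Apparent power: |S| = 3.063 VA.
Step 11 — Power factor: PF = P/|S| = 0.9997 (leading).

(a) P = 3.062 W  (b) Q = -0.07038 VAR  (c) S = 3.063 VA  (d) PF = 0.9997 (leading)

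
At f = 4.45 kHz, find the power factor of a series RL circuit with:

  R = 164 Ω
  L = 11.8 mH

Step 1 — Angular frequency: ω = 2π·f = 2π·4450 = 2.796e+04 rad/s.
Step 2 — Component impedances:
  R: Z = R = 164 Ω
  L: Z = jωL = j·2.796e+04·0.0118 = 0 + j329.9 Ω
Step 3 — Series combination: Z_total = R + L = 164 + j329.9 Ω = 368.4∠63.6° Ω.
Step 4 — Power factor: PF = cos(φ) = Re(Z)/|Z| = 164/368.44 = 0.4451.
Step 5 — Type: Im(Z) = 329.9 ⇒ lagging (phase φ = 63.6°).

PF = 0.4451 (lagging, φ = 63.6°)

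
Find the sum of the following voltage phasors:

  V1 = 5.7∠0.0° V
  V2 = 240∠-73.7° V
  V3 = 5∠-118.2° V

Step 1 — Convert each phasor to rectangular form:
  V1 = 5.7·(cos(0.0°) + j·sin(0.0°)) = 5.7 V
  V2 = 240·(cos(-73.7°) + j·sin(-73.7°)) = 67.36 - j230.4 V
  V3 = 5·(cos(-118.2°) + j·sin(-118.2°)) = -2.363 - j4.407 V
Step 2 — Sum components: V_total = 70.7 - j234.8 V.
Step 3 — Convert to polar: |V_total| = 245.2 V, ∠V_total = -73.2°.

V_total = 245.2∠-73.2° V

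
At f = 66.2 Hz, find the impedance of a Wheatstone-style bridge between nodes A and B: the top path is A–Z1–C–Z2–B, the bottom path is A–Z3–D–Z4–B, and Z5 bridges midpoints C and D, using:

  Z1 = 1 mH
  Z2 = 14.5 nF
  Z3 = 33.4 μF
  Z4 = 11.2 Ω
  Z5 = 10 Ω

Step 1 — Angular frequency: ω = 2π·f = 2π·66.2 = 415.9 rad/s.
Step 2 — Component impedances:
  Z1: Z = jωL = j·415.9·0.001 = 0 + j0.4159 Ω
  Z2: Z = 1/(jωC) = -j/(ω·C) = 0 - j1.658e+05 Ω
  Z3: Z = 1/(jωC) = -j/(ω·C) = 0 - j71.98 Ω
  Z4: Z = R = 11.2 Ω
  Z5: Z = R = 10 Ω
Step 3 — Bridge requires nodal analysis (the Z5 bridge couples midpoints C and D, so the two paths cannot be reduced to a simple series/parallel combination). Setting node B to ground and injecting 1 A at node A, the 3-node admittance system at A, C, D solves to V_A = Z_AB = 21.12 - j0.9709 Ω = 21.14∠-2.6° Ω.

Z = 21.12 - j0.9709 Ω = 21.14∠-2.6° Ω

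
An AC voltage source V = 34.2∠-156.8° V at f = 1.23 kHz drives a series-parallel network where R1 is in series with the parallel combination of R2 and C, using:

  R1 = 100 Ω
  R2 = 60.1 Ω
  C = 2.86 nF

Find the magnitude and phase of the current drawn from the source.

Step 1 — Angular frequency: ω = 2π·f = 2π·1230 = 7728 rad/s.
Step 2 — Component impedances:
  R1: Z = R = 100 Ω
  R2: Z = R = 60.1 Ω
  C: Z = 1/(jωC) = -j/(ω·C) = 0 - j4.524e+04 Ω
Step 3 — Parallel branch: R2 || C = 1/(1/R2 + 1/C) = 60.1 - j0.07984 Ω.
Step 4 — Series with R1: Z_total = R1 + (R2 || C) = 160.1 - j0.07984 Ω = 160.1∠-0.0° Ω.
Step 5 — Source phasor: V = 34.2∠-156.8° V = -31.43 - j13.47 V.
Step 6 — Ohm's law: I = V / Z_total = (-31.43 - j13.47) / (160.1 - j0.07984) = -0.1963 - j0.08425 A.
Step 7 — Convert to polar: |I| = 0.2136 A, ∠I = -156.8°.

I = 0.2136∠-156.8° A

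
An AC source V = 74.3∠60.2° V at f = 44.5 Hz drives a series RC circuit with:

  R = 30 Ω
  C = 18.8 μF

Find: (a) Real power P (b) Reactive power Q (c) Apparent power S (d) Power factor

Step 1 — Angular frequency: ω = 2π·f = 2π·44.5 = 279.6 rad/s.
Step 2 — Component impedances:
  R: Z = R = 30 Ω
  C: Z = 1/(jωC) = -j/(ω·C) = 0 - j190.2 Ω
Step 3 — Series combination: Z_total = R + C = 30 - j190.2 Ω = 192.6∠-81.0° Ω.
Step 4 — Source phasor: V = 74.3∠60.2° V = 36.93 + j64.47 V.
Step 5 — Current: I = V / Z = -0.3008 + j0.2415 A = 0.3858∠141.2° A.
Step 6 — Complex power: S = V·I* = 4.465 - j28.31 VA.
Step 7 — Real power: P = Re(S) = 4.465 W.
Step 8 — Reactive power: Q = Im(S) = -28.31 VAR.
Step 9 — Apparent power: |S| = 28.66 VA.
Step 10 — Power factor: PF = P/|S| = 0.1558 (leading).

(a) P = 4.465 W  (b) Q = -28.31 VAR  (c) S = 28.66 VA  (d) PF = 0.1558 (leading)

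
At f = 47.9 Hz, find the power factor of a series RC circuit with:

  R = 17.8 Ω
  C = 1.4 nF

Step 1 — Angular frequency: ω = 2π·f = 2π·47.9 = 301 rad/s.
Step 2 — Component impedances:
  R: Z = R = 17.8 Ω
  C: Z = 1/(jωC) = -j/(ω·C) = 0 - j2.373e+06 Ω
Step 3 — Series combination: Z_total = R + C = 17.8 - j2.373e+06 Ω = 2.373e+06∠-90.0° Ω.
Step 4 — Power factor: PF = cos(φ) = Re(Z)/|Z| = 17.8/2.3733e+06 = 7.5e-06.
Step 5 — Type: Im(Z) = -2.373e+06 ⇒ leading (phase φ = -90.0°).

PF = 7.5e-06 (leading, φ = -90.0°)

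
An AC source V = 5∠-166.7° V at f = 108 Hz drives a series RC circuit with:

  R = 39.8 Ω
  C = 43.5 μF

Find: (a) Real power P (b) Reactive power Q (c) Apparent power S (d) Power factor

Step 1 — Angular frequency: ω = 2π·f = 2π·108 = 678.6 rad/s.
Step 2 — Component impedances:
  R: Z = R = 39.8 Ω
  C: Z = 1/(jωC) = -j/(ω·C) = 0 - j33.88 Ω
Step 3 — Series combination: Z_total = R + C = 39.8 - j33.88 Ω = 52.27∠-40.4° Ω.
Step 4 — Source phasor: V = 5∠-166.7° V = -4.866 - j1.15 V.
Step 5 — Current: I = V / Z = -0.05663 - j0.0771 A = 0.09567∠-126.3° A.
Step 6 — Complex power: S = V·I* = 0.3642 - j0.31 VA.
Step 7 — Real power: P = Re(S) = 0.3642 W.
Step 8 — Reactive power: Q = Im(S) = -0.31 VAR.
Step 9 — Apparent power: |S| = 0.4783 VA.
Step 10 — Power factor: PF = P/|S| = 0.7615 (leading).

(a) P = 0.3642 W  (b) Q = -0.31 VAR  (c) S = 0.4783 VA  (d) PF = 0.7615 (leading)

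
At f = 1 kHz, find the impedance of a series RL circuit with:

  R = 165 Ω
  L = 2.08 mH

Step 1 — Angular frequency: ω = 2π·f = 2π·1000 = 6283 rad/s.
Step 2 — Component impedances:
  R: Z = R = 165 Ω
  L: Z = jωL = j·6283·0.00208 = 0 + j13.07 Ω
Step 3 — Series combination: Z_total = R + L = 165 + j13.07 Ω = 165.5∠4.5° Ω.

Z = 165 + j13.07 Ω = 165.5∠4.5° Ω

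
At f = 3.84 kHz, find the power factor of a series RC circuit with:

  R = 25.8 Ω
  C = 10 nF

Step 1 — Angular frequency: ω = 2π·f = 2π·3840 = 2.413e+04 rad/s.
Step 2 — Component impedances:
  R: Z = R = 25.8 Ω
  C: Z = 1/(jωC) = -j/(ω·C) = 0 - j4145 Ω
Step 3 — Series combination: Z_total = R + C = 25.8 - j4145 Ω = 4145∠-89.6° Ω.
Step 4 — Power factor: PF = cos(φ) = Re(Z)/|Z| = 25.8/4144.7 = 0.006225.
Step 5 — Type: Im(Z) = -4145 ⇒ leading (phase φ = -89.6°).

PF = 0.006225 (leading, φ = -89.6°)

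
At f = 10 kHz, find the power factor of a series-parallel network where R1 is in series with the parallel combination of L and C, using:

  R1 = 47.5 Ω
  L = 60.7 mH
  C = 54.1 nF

Step 1 — Angular frequency: ω = 2π·f = 2π·1e+04 = 6.283e+04 rad/s.
Step 2 — Component impedances:
  R1: Z = R = 47.5 Ω
  L: Z = jωL = j·6.283e+04·0.0607 = 0 + j3814 Ω
  C: Z = 1/(jωC) = -j/(ω·C) = 0 - j294.2 Ω
Step 3 — Parallel branch: L || C = 1/(1/L + 1/C) = 0 - j318.8 Ω.
Step 4 — Series with R1: Z_total = R1 + (L || C) = 47.5 - j318.8 Ω = 322.3∠-81.5° Ω.
Step 5 — Power factor: PF = cos(φ) = Re(Z)/|Z| = 47.5/322.3 = 0.1474.
Step 6 — Type: Im(Z) = -318.8 ⇒ leading (phase φ = -81.5°).

PF = 0.1474 (leading, φ = -81.5°)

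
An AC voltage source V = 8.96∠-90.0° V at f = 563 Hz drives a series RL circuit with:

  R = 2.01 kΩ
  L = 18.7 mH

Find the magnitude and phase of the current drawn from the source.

Step 1 — Angular frequency: ω = 2π·f = 2π·563 = 3537 rad/s.
Step 2 — Component impedances:
  R: Z = R = 2010 Ω
  L: Z = jωL = j·3537·0.0187 = 0 + j66.15 Ω
Step 3 — Series combination: Z_total = R + L = 2010 + j66.15 Ω = 2011∠1.9° Ω.
Step 4 — Source phasor: V = 8.96∠-90.0° V = 0 - j8.96 V.
Step 5 — Ohm's law: I = V / Z_total = (0 - j8.96) / (2010 + j66.15) = -0.0001465 - j0.004453 A.
Step 6 — Convert to polar: |I| = 0.004455 A, ∠I = -91.9°.

I = 0.004455∠-91.9° A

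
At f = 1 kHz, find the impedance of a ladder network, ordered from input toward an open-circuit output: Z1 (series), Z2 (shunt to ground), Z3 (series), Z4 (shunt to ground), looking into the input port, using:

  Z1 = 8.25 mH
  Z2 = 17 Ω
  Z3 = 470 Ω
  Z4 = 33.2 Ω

Step 1 — Angular frequency: ω = 2π·f = 2π·1000 = 6283 rad/s.
Step 2 — Component impedances:
  Z1: Z = jωL = j·6283·0.00825 = 0 + j51.84 Ω
  Z2: Z = R = 17 Ω
  Z3: Z = R = 470 Ω
  Z4: Z = R = 33.2 Ω
Step 3 — Ladder network (open output): work backward from the far end, alternating series and parallel combinations. Z_in = 16.44 + j51.84 Ω = 54.38∠72.4° Ω.

Z = 16.44 + j51.84 Ω = 54.38∠72.4° Ω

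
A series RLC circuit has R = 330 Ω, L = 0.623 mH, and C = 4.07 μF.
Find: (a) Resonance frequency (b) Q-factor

Step 1 — Resonance condition Im(Z)=0 gives ω₀ = 1/√(LC).
Step 2 — ω₀ = 1/√(0.000623·4.07e-06) = 1.986e+04 rad/s.
Step 3 — f₀ = ω₀/(2π) = 3161 Hz.
Step 4 — Series Q: Q = ω₀L/R = 1.986e+04·0.000623/330 = 0.03749.

(a) f₀ = 3161 Hz  (b) Q = 0.03749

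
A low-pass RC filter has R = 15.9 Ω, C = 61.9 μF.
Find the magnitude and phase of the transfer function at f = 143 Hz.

Step 1 — Angular frequency: ω = 2π·143 = 898.5 rad/s.
Step 2 — Transfer function: H(jω) = 1/(1 + jωRC).
Step 3 — Denominator: 1 + jωRC = 1 + j·898.5·15.9·6.19e-05 = 1 + j0.8843.
Step 4 — H = 0.5612 - j0.4962.
Step 5 — Magnitude: |H| = 0.7491 (-2.5 dB); phase: φ = -41.5°.

|H| = 0.7491 (-2.5 dB), φ = -41.5°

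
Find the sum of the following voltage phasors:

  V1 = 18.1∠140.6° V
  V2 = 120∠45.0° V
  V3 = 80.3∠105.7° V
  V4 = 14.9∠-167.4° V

Step 1 — Convert each phasor to rectangular form:
  V1 = 18.1·(cos(140.6°) + j·sin(140.6°)) = -13.99 + j11.49 V
  V2 = 120·(cos(45.0°) + j·sin(45.0°)) = 84.85 + j84.85 V
  V3 = 80.3·(cos(105.7°) + j·sin(105.7°)) = -21.73 + j77.3 V
  V4 = 14.9·(cos(-167.4°) + j·sin(-167.4°)) = -14.54 - j3.25 V
Step 2 — Sum components: V_total = 34.6 + j170.4 V.
Step 3 — Convert to polar: |V_total| = 173.9 V, ∠V_total = 78.5°.

V_total = 173.9∠78.5° V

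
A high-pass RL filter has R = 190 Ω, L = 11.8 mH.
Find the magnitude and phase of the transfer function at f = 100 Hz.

Step 1 — Angular frequency: ω = 2π·100 = 628.3 rad/s.
Step 2 — Transfer function: H(jω) = jωL/(R + jωL).
Step 3 — Numerator jωL = j·7.414; denominator R + jωL = 190 + j7.414.
Step 4 — H = 0.00152 + j0.03896.
Step 5 — Magnitude: |H| = 0.03899 (-28.2 dB); phase: φ = 87.8°.

|H| = 0.03899 (-28.2 dB), φ = 87.8°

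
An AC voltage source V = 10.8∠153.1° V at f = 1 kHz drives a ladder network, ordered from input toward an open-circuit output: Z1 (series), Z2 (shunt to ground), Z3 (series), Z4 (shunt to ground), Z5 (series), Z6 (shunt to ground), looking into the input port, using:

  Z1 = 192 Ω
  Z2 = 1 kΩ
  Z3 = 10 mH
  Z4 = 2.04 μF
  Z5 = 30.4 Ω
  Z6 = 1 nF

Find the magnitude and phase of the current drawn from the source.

Step 1 — Angular frequency: ω = 2π·f = 2π·1000 = 6283 rad/s.
Step 2 — Component impedances:
  Z1: Z = R = 192 Ω
  Z2: Z = R = 1000 Ω
  Z3: Z = jωL = j·6283·0.01 = 0 + j62.83 Ω
  Z4: Z = 1/(jωC) = -j/(ω·C) = 0 - j78.02 Ω
  Z5: Z = R = 30.4 Ω
  Z6: Z = 1/(jωC) = -j/(ω·C) = 0 - j1.592e+05 Ω
Step 3 — Ladder network (open output): work backward from the far end, alternating series and parallel combinations. Z_in = 192.2 - j15.14 Ω = 192.8∠-4.5° Ω.
Step 4 — Source phasor: V = 10.8∠153.1° V = -9.631 + j4.886 V.
Step 5 — Ohm's law: I = V / Z_total = (-9.631 + j4.886) / (192.2 - j15.14) = -0.05178 + j0.02134 A.
Step 6 — Convert to polar: |I| = 0.05601 A, ∠I = 157.6°.

I = 0.05601∠157.6° A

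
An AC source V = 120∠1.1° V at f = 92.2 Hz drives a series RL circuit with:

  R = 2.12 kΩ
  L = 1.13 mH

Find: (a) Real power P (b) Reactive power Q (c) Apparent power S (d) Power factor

Step 1 — Angular frequency: ω = 2π·f = 2π·92.2 = 579.3 rad/s.
Step 2 — Component impedances:
  R: Z = R = 2120 Ω
  L: Z = jωL = j·579.3·0.00113 = 0 + j0.6546 Ω
Step 3 — Series combination: Z_total = R + L = 2120 + j0.6546 Ω = 2120∠0.0° Ω.
Step 4 — Source phasor: V = 120∠1.1° V = 120 + j2.304 V.
Step 5 — Current: I = V / Z = 0.05659 + j0.001069 A = 0.0566∠1.1° A.
Step 6 — Complex power: S = V·I* = 6.792 + j0.002097 VA.
Step 7 — Real power: P = Re(S) = 6.792 W.
Step 8 — Reactive power: Q = Im(S) = 0.002097 VAR.
Step 9 — Apparent power: |S| = 6.792 VA.
Step 10 — Power factor: PF = P/|S| = 1 (lagging).

(a) P = 6.792 W  (b) Q = 0.002097 VAR  (c) S = 6.792 VA  (d) PF = 1 (lagging)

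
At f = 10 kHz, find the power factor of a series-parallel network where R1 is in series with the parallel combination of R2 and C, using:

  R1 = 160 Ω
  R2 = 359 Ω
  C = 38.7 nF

Step 1 — Angular frequency: ω = 2π·f = 2π·1e+04 = 6.283e+04 rad/s.
Step 2 — Component impedances:
  R1: Z = R = 160 Ω
  R2: Z = R = 359 Ω
  C: Z = 1/(jωC) = -j/(ω·C) = 0 - j411.3 Ω
Step 3 — Parallel branch: R2 || C = 1/(1/R2 + 1/C) = 203.7 - j177.9 Ω.
Step 4 — Series with R1: Z_total = R1 + (R2 || C) = 363.7 - j177.9 Ω = 404.9∠-26.1° Ω.
Step 5 — Power factor: PF = cos(φ) = Re(Z)/|Z| = 363.743/404.897 = 0.8984.
Step 6 — Type: Im(Z) = -177.9 ⇒ leading (phase φ = -26.1°).

PF = 0.8984 (leading, φ = -26.1°)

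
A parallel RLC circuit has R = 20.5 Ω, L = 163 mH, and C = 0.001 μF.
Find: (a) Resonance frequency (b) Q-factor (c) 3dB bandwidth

Step 1 — Resonance: ω₀ = 1/√(LC) = 1/√(0.163·1e-09) = 7.833e+04 rad/s.
Step 2 — f₀ = ω₀/(2π) = 1.247e+04 Hz.
Step 3 — Parallel Q: Q = R/(ω₀L) = 20.5/(7.833e+04·0.163) = 0.001606.
Step 4 — Bandwidth: Δω = ω₀/Q = 4.878e+07 rad/s; BW = Δω/(2π) = 7.764e+06 Hz.

(a) f₀ = 1.247e+04 Hz  (b) Q = 0.001606  (c) BW = 7.764e+06 Hz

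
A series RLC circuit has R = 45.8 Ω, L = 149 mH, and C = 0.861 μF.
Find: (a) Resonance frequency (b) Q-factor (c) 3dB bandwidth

Step 1 — Resonance: ω₀ = 1/√(LC) = 1/√(0.149·8.61e-07) = 2792 rad/s.
Step 2 — f₀ = ω₀/(2π) = 444.4 Hz.
Step 3 — Series Q: Q = ω₀L/R = 2792·0.149/45.8 = 9.083.
Step 4 — Bandwidth: Δω = ω₀/Q = 307.4 rad/s; BW = Δω/(2π) = 48.92 Hz.

(a) f₀ = 444.4 Hz  (b) Q = 9.083  (c) BW = 48.92 Hz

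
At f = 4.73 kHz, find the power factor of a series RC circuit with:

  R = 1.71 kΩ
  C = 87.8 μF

Step 1 — Angular frequency: ω = 2π·f = 2π·4730 = 2.972e+04 rad/s.
Step 2 — Component impedances:
  R: Z = R = 1710 Ω
  C: Z = 1/(jωC) = -j/(ω·C) = 0 - j0.3832 Ω
Step 3 — Series combination: Z_total = R + C = 1710 - j0.3832 Ω = 1710∠-0.0° Ω.
Step 4 — Power factor: PF = cos(φ) = Re(Z)/|Z| = 1710/1710 = 1.
Step 5 — Type: Im(Z) = -0.3832 ⇒ leading (phase φ = -0.0°).

PF = 1 (leading, φ = -0.0°)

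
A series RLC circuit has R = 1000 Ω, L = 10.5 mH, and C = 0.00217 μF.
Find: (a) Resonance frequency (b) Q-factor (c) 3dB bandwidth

Step 1 — Resonance condition Im(Z)=0 gives ω₀ = 1/√(LC).
Step 2 — ω₀ = 1/√(0.0105·2.17e-09) = 2.095e+05 rad/s.
Step 3 — f₀ = ω₀/(2π) = 3.334e+04 Hz.
Step 4 — Series Q: Q = ω₀L/R = 2.095e+05·0.0105/1000 = 2.2.
Step 5 — 3dB bandwidth: Δω = ω₀/Q = 9.524e+04 rad/s; BW = Δω/(2π) = 1.516e+04 Hz.

(a) f₀ = 3.334e+04 Hz  (b) Q = 2.2  (c) BW = 1.516e+04 Hz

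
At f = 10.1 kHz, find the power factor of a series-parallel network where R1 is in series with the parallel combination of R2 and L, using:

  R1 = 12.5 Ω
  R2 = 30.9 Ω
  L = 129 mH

Step 1 — Angular frequency: ω = 2π·f = 2π·1.01e+04 = 6.346e+04 rad/s.
Step 2 — Component impedances:
  R1: Z = R = 12.5 Ω
  R2: Z = R = 30.9 Ω
  L: Z = jωL = j·6.346e+04·0.129 = 0 + j8186 Ω
Step 3 — Parallel branch: R2 || L = 1/(1/R2 + 1/L) = 30.9 + j0.1166 Ω.
Step 4 — Series with R1: Z_total = R1 + (R2 || L) = 43.4 + j0.1166 Ω = 43.4∠0.2° Ω.
Step 5 — Power factor: PF = cos(φ) = Re(Z)/|Z| = 43.4/43.4 = 1.
Step 6 — Type: Im(Z) = 0.1166 ⇒ lagging (phase φ = 0.2°).

PF = 1 (lagging, φ = 0.2°)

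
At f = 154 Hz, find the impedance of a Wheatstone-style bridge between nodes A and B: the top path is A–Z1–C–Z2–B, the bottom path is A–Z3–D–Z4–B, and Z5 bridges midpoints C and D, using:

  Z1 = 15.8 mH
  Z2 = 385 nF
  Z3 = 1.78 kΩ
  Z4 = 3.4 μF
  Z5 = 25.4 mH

Step 1 — Angular frequency: ω = 2π·f = 2π·154 = 967.6 rad/s.
Step 2 — Component impedances:
  Z1: Z = jωL = j·967.6·0.0158 = 0 + j15.29 Ω
  Z2: Z = 1/(jωC) = -j/(ω·C) = 0 - j2684 Ω
  Z3: Z = R = 1780 Ω
  Z4: Z = 1/(jωC) = -j/(ω·C) = 0 - j304 Ω
  Z5: Z = jωL = j·967.6·0.0254 = 0 + j24.58 Ω
Step 3 — Bridge requires nodal analysis (the Z5 bridge couples midpoints C and D, so the two paths cannot be reduced to a simple series/parallel combination). Setting node B to ground and injecting 1 A at node A, the 3-node admittance system at A, C, D solves to V_A = Z_AB = 0.7917 - j237.8 Ω = 237.8∠-89.8° Ω.

Z = 0.7917 - j237.8 Ω = 237.8∠-89.8° Ω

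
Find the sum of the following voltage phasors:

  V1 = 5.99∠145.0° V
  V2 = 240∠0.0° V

Step 1 — Convert each phasor to rectangular form:
  V1 = 5.99·(cos(145.0°) + j·sin(145.0°)) = -4.907 + j3.436 V
  V2 = 240·(cos(0.0°) + j·sin(0.0°)) = 240 V
Step 2 — Sum components: V_total = 235.1 + j3.436 V.
Step 3 — Convert to polar: |V_total| = 235.1 V, ∠V_total = 0.8°.

V_total = 235.1∠0.8° V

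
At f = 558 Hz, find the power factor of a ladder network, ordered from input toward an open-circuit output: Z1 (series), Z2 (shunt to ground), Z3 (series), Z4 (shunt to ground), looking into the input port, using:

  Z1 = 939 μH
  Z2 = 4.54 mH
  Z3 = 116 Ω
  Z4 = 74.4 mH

Step 1 — Angular frequency: ω = 2π·f = 2π·558 = 3506 rad/s.
Step 2 — Component impedances:
  Z1: Z = jωL = j·3506·0.000939 = 0 + j3.292 Ω
  Z2: Z = jωL = j·3506·0.00454 = 0 + j15.92 Ω
  Z3: Z = R = 116 Ω
  Z4: Z = jωL = j·3506·0.0744 = 0 + j260.8 Ω
Step 3 — Ladder network (open output): work backward from the far end, alternating series and parallel combinations. Z_in = 0.3264 + j18.43 Ω = 18.43∠89.0° Ω.
Step 4 — Power factor: PF = cos(φ) = Re(Z)/|Z| = 0.32636/18.434 = 0.0177.
Step 5 — Type: Im(Z) = 18.43 ⇒ lagging (phase φ = 89.0°).

PF = 0.0177 (lagging, φ = 89.0°)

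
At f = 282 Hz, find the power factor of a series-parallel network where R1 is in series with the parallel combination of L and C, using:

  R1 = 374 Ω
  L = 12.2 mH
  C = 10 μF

Step 1 — Angular frequency: ω = 2π·f = 2π·282 = 1772 rad/s.
Step 2 — Component impedances:
  R1: Z = R = 374 Ω
  L: Z = jωL = j·1772·0.0122 = 0 + j21.62 Ω
  C: Z = 1/(jωC) = -j/(ω·C) = 0 - j56.44 Ω
Step 3 — Parallel branch: L || C = 1/(1/L + 1/C) = 0 + j35.04 Ω.
Step 4 — Series with R1: Z_total = R1 + (L || C) = 374 + j35.04 Ω = 375.6∠5.4° Ω.
Step 5 — Power factor: PF = cos(φ) = Re(Z)/|Z| = 374/375.64 = 0.9956.
Step 6 — Type: Im(Z) = 35.04 ⇒ lagging (phase φ = 5.4°).

PF = 0.9956 (lagging, φ = 5.4°)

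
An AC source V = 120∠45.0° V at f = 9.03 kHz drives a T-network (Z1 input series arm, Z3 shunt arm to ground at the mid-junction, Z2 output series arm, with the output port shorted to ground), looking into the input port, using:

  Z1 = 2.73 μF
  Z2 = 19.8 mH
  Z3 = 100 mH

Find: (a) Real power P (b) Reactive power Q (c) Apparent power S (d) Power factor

Step 1 — Angular frequency: ω = 2π·f = 2π·9030 = 5.674e+04 rad/s.
Step 2 — Component impedances:
  Z1: Z = 1/(jωC) = -j/(ω·C) = 0 - j6.456 Ω
  Z2: Z = jωL = j·5.674e+04·0.0198 = 0 + j1123 Ω
  Z3: Z = jωL = j·5.674e+04·0.1 = 0 + j5674 Ω
Step 3 — With the output port shorted to ground, the output series arm Z2 runs from the junction to ground; the shunt arm Z3 also runs from the junction to ground. They appear in parallel: Z3 || Z2 = 0 + j937.7 Ω.
Step 4 — Series with input arm Z1: Z_in = Z1 + (Z3 || Z2) = 0 + j931.3 Ω = 931.3∠90.0° Ω.
Step 5 — Source phasor: V = 120∠45.0° V = 84.85 + j84.85 V.
Step 6 — Current: I = V / Z = 0.09112 - j0.09112 A = 0.1289∠-45.0° A.
Step 7 — Complex power: S = V·I* = 0 + j15.46 VA.
Step 8 — Real power: P = Re(S) = 0 W.
Step 9 — Reactive power: Q = Im(S) = 15.46 VAR.
Step 10 — Apparent power: |S| = 15.46 VA.
Step 11 — Power factor: PF = P/|S| = 0 (lagging).

(a) P = 0 W  (b) Q = 15.46 VAR  (c) S = 15.46 VA  (d) PF = 0 (lagging)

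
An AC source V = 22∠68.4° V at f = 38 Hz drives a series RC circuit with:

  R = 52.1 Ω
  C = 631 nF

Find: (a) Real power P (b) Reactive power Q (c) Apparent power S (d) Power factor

Step 1 — Angular frequency: ω = 2π·f = 2π·38 = 238.8 rad/s.
Step 2 — Component impedances:
  R: Z = R = 52.1 Ω
  C: Z = 1/(jωC) = -j/(ω·C) = 0 - j6638 Ω
Step 3 — Series combination: Z_total = R + C = 52.1 - j6638 Ω = 6638∠-89.6° Ω.
Step 4 — Source phasor: V = 22∠68.4° V = 8.099 + j20.46 V.
Step 5 — Current: I = V / Z = -0.003072 + j0.001244 A = 0.003314∠158.0° A.
Step 6 — Complex power: S = V·I* = 0.0005723 - j0.07291 VA.
Step 7 — Real power: P = Re(S) = 0.0005723 W.
Step 8 — Reactive power: Q = Im(S) = -0.07291 VAR.
Step 9 — Apparent power: |S| = 0.07292 VA.
Step 10 — Power factor: PF = P/|S| = 0.007849 (leading).

(a) P = 0.0005723 W  (b) Q = -0.07291 VAR  (c) S = 0.07292 VA  (d) PF = 0.007849 (leading)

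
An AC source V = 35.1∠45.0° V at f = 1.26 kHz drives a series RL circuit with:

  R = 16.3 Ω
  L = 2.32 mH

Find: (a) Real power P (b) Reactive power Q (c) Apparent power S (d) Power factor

Step 1 — Angular frequency: ω = 2π·f = 2π·1260 = 7917 rad/s.
Step 2 — Component impedances:
  R: Z = R = 16.3 Ω
  L: Z = jωL = j·7917·0.00232 = 0 + j18.37 Ω
Step 3 — Series combination: Z_total = R + L = 16.3 + j18.37 Ω = 24.56∠48.4° Ω.
Step 4 — Source phasor: V = 35.1∠45.0° V = 24.82 + j24.82 V.
Step 5 — Current: I = V / Z = 1.427 - j0.08507 A = 1.429∠-3.4° A.
Step 6 — Complex power: S = V·I* = 33.3 + j37.52 VA.
Step 7 — Real power: P = Re(S) = 33.3 W.
Step 8 — Reactive power: Q = Im(S) = 37.52 VAR.
Step 9 — Apparent power: |S| = 50.17 VA.
Step 10 — Power factor: PF = P/|S| = 0.6638 (lagging).

(a) P = 33.3 W  (b) Q = 37.52 VAR  (c) S = 50.17 VA  (d) PF = 0.6638 (lagging)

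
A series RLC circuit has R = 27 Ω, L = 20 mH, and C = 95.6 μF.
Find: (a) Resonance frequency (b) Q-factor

Step 1 — Resonance condition Im(Z)=0 gives ω₀ = 1/√(LC).
Step 2 — ω₀ = 1/√(0.02·9.56e-05) = 723.2 rad/s.
Step 3 — f₀ = ω₀/(2π) = 115.1 Hz.
Step 4 — Series Q: Q = ω₀L/R = 723.2·0.02/27 = 0.5357.

(a) f₀ = 115.1 Hz  (b) Q = 0.5357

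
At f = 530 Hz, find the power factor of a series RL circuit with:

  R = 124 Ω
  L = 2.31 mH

Step 1 — Angular frequency: ω = 2π·f = 2π·530 = 3330 rad/s.
Step 2 — Component impedances:
  R: Z = R = 124 Ω
  L: Z = jωL = j·3330·0.00231 = 0 + j7.693 Ω
Step 3 — Series combination: Z_total = R + L = 124 + j7.693 Ω = 124.2∠3.5° Ω.
Step 4 — Power factor: PF = cos(φ) = Re(Z)/|Z| = 124/124.24 = 0.9981.
Step 5 — Type: Im(Z) = 7.693 ⇒ lagging (phase φ = 3.5°).

PF = 0.9981 (lagging, φ = 3.5°)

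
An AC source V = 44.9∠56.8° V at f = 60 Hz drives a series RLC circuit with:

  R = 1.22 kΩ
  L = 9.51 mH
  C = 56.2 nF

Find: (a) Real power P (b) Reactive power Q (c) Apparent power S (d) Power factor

Step 1 — Angular frequency: ω = 2π·f = 2π·60 = 377 rad/s.
Step 2 — Component impedances:
  R: Z = R = 1220 Ω
  L: Z = jωL = j·377·0.00951 = 0 + j3.585 Ω
  C: Z = 1/(jωC) = -j/(ω·C) = 0 - j4.72e+04 Ω
Step 3 — Series combination: Z_total = R + L + C = 1220 - j4.72e+04 Ω = 4.721e+04∠-88.5° Ω.
Step 4 — Source phasor: V = 44.9∠56.8° V = 24.59 + j37.57 V.
Step 5 — Current: I = V / Z = -0.0007821 + j0.0005411 A = 0.000951∠145.3° A.
Step 6 — Complex power: S = V·I* = 0.001103 - j0.04269 VA.
Step 7 — Real power: P = Re(S) = 0.001103 W.
Step 8 — Reactive power: Q = Im(S) = -0.04269 VAR.
Step 9 — Apparent power: |S| = 0.0427 VA.
Step 10 — Power factor: PF = P/|S| = 0.02584 (leading).

(a) P = 0.001103 W  (b) Q = -0.04269 VAR  (c) S = 0.0427 VA  (d) PF = 0.02584 (leading)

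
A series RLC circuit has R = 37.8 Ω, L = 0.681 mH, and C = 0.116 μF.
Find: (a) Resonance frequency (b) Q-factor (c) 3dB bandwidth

Step 1 — Resonance: ω₀ = 1/√(LC) = 1/√(0.000681·1.16e-07) = 1.125e+05 rad/s.
Step 2 — f₀ = ω₀/(2π) = 1.791e+04 Hz.
Step 3 — Series Q: Q = ω₀L/R = 1.125e+05·0.000681/37.8 = 2.027.
Step 4 — Bandwidth: Δω = ω₀/Q = 5.551e+04 rad/s; BW = Δω/(2π) = 8834 Hz.

(a) f₀ = 1.791e+04 Hz  (b) Q = 2.027  (c) BW = 8834 Hz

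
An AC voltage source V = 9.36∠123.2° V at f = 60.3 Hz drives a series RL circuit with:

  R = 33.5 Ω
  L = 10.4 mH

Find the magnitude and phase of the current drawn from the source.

Step 1 — Angular frequency: ω = 2π·f = 2π·60.3 = 378.9 rad/s.
Step 2 — Component impedances:
  R: Z = R = 33.5 Ω
  L: Z = jωL = j·378.9·0.0104 = 0 + j3.94 Ω
Step 3 — Series combination: Z_total = R + L = 33.5 + j3.94 Ω = 33.73∠6.7° Ω.
Step 4 — Source phasor: V = 9.36∠123.2° V = -5.125 + j7.832 V.
Step 5 — Ohm's law: I = V / Z_total = (-5.125 + j7.832) / (33.5 + j3.94) = -0.1238 + j0.2484 A.
Step 6 — Convert to polar: |I| = 0.2775 A, ∠I = 116.5°.

I = 0.2775∠116.5° A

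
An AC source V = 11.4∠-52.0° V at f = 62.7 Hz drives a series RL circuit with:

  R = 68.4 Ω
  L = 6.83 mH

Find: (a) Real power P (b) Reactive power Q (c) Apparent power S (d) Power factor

Step 1 — Angular frequency: ω = 2π·f = 2π·62.7 = 394 rad/s.
Step 2 — Component impedances:
  R: Z = R = 68.4 Ω
  L: Z = jωL = j·394·0.00683 = 0 + j2.691 Ω
Step 3 — Series combination: Z_total = R + L = 68.4 + j2.691 Ω = 68.45∠2.3° Ω.
Step 4 — Source phasor: V = 11.4∠-52.0° V = 7.019 - j8.983 V.
Step 5 — Current: I = V / Z = 0.09729 - j0.1352 A = 0.1665∠-54.3° A.
Step 6 — Complex power: S = V·I* = 1.897 + j0.07463 VA.
Step 7 — Real power: P = Re(S) = 1.897 W.
Step 8 — Reactive power: Q = Im(S) = 0.07463 VAR.
Step 9 — Apparent power: |S| = 1.899 VA.
Step 10 — Power factor: PF = P/|S| = 0.9992 (lagging).

(a) P = 1.897 W  (b) Q = 0.07463 VAR  (c) S = 1.899 VA  (d) PF = 0.9992 (lagging)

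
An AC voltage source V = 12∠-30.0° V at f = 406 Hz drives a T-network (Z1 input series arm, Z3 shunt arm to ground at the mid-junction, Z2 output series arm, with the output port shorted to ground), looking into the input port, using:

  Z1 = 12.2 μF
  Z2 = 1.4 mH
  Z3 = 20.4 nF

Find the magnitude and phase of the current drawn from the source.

Step 1 — Angular frequency: ω = 2π·f = 2π·406 = 2551 rad/s.
Step 2 — Component impedances:
  Z1: Z = 1/(jωC) = -j/(ω·C) = 0 - j32.13 Ω
  Z2: Z = jωL = j·2551·0.0014 = 0 + j3.571 Ω
  Z3: Z = 1/(jωC) = -j/(ω·C) = 0 - j1.922e+04 Ω
Step 3 — With the output port shorted to ground, the output series arm Z2 runs from the junction to ground; the shunt arm Z3 also runs from the junction to ground. They appear in parallel: Z3 || Z2 = 0 + j3.572 Ω.
Step 4 — Series with input arm Z1: Z_in = Z1 + (Z3 || Z2) = 0 - j28.56 Ω = 28.56∠-90.0° Ω.
Step 5 — Source phasor: V = 12∠-30.0° V = 10.39 - j6 V.
Step 6 — Ohm's law: I = V / Z_total = (10.39 - j6) / (0 - j28.56) = 0.2101 + j0.3639 A.
Step 7 — Convert to polar: |I| = 0.4202 A, ∠I = 60.0°.

I = 0.4202∠60.0° A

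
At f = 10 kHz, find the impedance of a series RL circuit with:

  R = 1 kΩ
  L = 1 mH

Step 1 — Angular frequency: ω = 2π·f = 2π·1e+04 = 6.283e+04 rad/s.
Step 2 — Component impedances:
  R: Z = R = 1000 Ω
  L: Z = jωL = j·6.283e+04·0.001 = 0 + j62.83 Ω
Step 3 — Series combination: Z_total = R + L = 1000 + j62.83 Ω = 1002∠3.6° Ω.

Z = 1000 + j62.83 Ω = 1002∠3.6° Ω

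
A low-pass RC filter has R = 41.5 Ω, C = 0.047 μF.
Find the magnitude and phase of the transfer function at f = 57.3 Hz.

Step 1 — Angular frequency: ω = 2π·57.3 = 360 rad/s.
Step 2 — Transfer function: H(jω) = 1/(1 + jωRC).
Step 3 — Denominator: 1 + jωRC = 1 + j·360·41.5·4.7e-08 = 1 + j0.0007022.
Step 4 — H = 1 - j0.0007022.
Step 5 — Magnitude: |H| = 1 (-0.0 dB); phase: φ = -0.0°.

|H| = 1 (-0.0 dB), φ = -0.0°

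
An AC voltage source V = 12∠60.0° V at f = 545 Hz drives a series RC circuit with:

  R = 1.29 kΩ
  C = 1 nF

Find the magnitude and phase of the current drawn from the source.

Step 1 — Angular frequency: ω = 2π·f = 2π·545 = 3424 rad/s.
Step 2 — Component impedances:
  R: Z = R = 1290 Ω
  C: Z = 1/(jωC) = -j/(ω·C) = 0 - j2.92e+05 Ω
Step 3 — Series combination: Z_total = R + C = 1290 - j2.92e+05 Ω = 2.92e+05∠-89.7° Ω.
Step 4 — Source phasor: V = 12∠60.0° V = 6 + j10.39 V.
Step 5 — Ohm's law: I = V / Z_total = (6 + j10.39) / (1290 - j2.92e+05) = -3.55e-05 + j2.07e-05 A.
Step 6 — Convert to polar: |I| = 4.109e-05 A, ∠I = 149.7°.

I = 4.109e-05∠149.7° A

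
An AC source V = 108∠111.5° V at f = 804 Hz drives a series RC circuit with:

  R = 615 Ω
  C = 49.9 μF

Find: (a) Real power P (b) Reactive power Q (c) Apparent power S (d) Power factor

Step 1 — Angular frequency: ω = 2π·f = 2π·804 = 5052 rad/s.
Step 2 — Component impedances:
  R: Z = R = 615 Ω
  C: Z = 1/(jωC) = -j/(ω·C) = 0 - j3.967 Ω
Step 3 — Series combination: Z_total = R + C = 615 - j3.967 Ω = 615∠-0.4° Ω.
Step 4 — Source phasor: V = 108∠111.5° V = -39.58 + j100.5 V.
Step 5 — Current: I = V / Z = -0.06541 + j0.163 A = 0.1756∠111.9° A.
Step 6 — Complex power: S = V·I* = 18.97 - j0.1223 VA.
Step 7 — Real power: P = Re(S) = 18.97 W.
Step 8 — Reactive power: Q = Im(S) = -0.1223 VAR.
Step 9 — Apparent power: |S| = 18.97 VA.
Step 10 — Power factor: PF = P/|S| = 1 (leading).

(a) P = 18.97 W  (b) Q = -0.1223 VAR  (c) S = 18.97 VA  (d) PF = 1 (leading)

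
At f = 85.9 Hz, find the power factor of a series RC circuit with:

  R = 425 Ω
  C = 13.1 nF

Step 1 — Angular frequency: ω = 2π·f = 2π·85.9 = 539.7 rad/s.
Step 2 — Component impedances:
  R: Z = R = 425 Ω
  C: Z = 1/(jωC) = -j/(ω·C) = 0 - j1.414e+05 Ω
Step 3 — Series combination: Z_total = R + C = 425 - j1.414e+05 Ω = 1.414e+05∠-89.8° Ω.
Step 4 — Power factor: PF = cos(φ) = Re(Z)/|Z| = 425/1.4144e+05 = 0.003005.
Step 5 — Type: Im(Z) = -1.414e+05 ⇒ leading (phase φ = -89.8°).

PF = 0.003005 (leading, φ = -89.8°)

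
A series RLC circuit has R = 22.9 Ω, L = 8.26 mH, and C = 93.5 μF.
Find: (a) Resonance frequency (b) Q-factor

Step 1 — Resonance condition Im(Z)=0 gives ω₀ = 1/√(LC).
Step 2 — ω₀ = 1/√(0.00826·9.35e-05) = 1138 rad/s.
Step 3 — f₀ = ω₀/(2π) = 181.1 Hz.
Step 4 — Series Q: Q = ω₀L/R = 1138·0.00826/22.9 = 0.4104.

(a) f₀ = 181.1 Hz  (b) Q = 0.4104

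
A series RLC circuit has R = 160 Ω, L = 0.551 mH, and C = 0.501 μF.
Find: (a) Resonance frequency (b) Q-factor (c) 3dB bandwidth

Step 1 — Resonance condition Im(Z)=0 gives ω₀ = 1/√(LC).
Step 2 — ω₀ = 1/√(0.000551·5.01e-07) = 6.019e+04 rad/s.
Step 3 — f₀ = ω₀/(2π) = 9579 Hz.
Step 4 — Series Q: Q = ω₀L/R = 6.019e+04·0.000551/160 = 0.2073.
Step 5 — 3dB bandwidth: Δω = ω₀/Q = 2.904e+05 rad/s; BW = Δω/(2π) = 4.622e+04 Hz.

(a) f₀ = 9579 Hz  (b) Q = 0.2073  (c) BW = 4.622e+04 Hz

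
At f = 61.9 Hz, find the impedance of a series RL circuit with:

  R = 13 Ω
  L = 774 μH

Step 1 — Angular frequency: ω = 2π·f = 2π·61.9 = 388.9 rad/s.
Step 2 — Component impedances:
  R: Z = R = 13 Ω
  L: Z = jωL = j·388.9·0.000774 = 0 + j0.301 Ω
Step 3 — Series combination: Z_total = R + L = 13 + j0.301 Ω = 13∠1.3° Ω.

Z = 13 + j0.301 Ω = 13∠1.3° Ω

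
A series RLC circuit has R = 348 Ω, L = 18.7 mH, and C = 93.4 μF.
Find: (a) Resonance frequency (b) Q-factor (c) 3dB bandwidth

Step 1 — Resonance: ω₀ = 1/√(LC) = 1/√(0.0187·9.34e-05) = 756.7 rad/s.
Step 2 — f₀ = ω₀/(2π) = 120.4 Hz.
Step 3 — Series Q: Q = ω₀L/R = 756.7·0.0187/348 = 0.04066.
Step 4 — Bandwidth: Δω = ω₀/Q = 1.861e+04 rad/s; BW = Δω/(2π) = 2962 Hz.

(a) f₀ = 120.4 Hz  (b) Q = 0.04066  (c) BW = 2962 Hz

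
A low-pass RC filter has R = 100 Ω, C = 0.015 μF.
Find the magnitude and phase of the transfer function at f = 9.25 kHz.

Step 1 — Angular frequency: ω = 2π·9250 = 5.812e+04 rad/s.
Step 2 — Transfer function: H(jω) = 1/(1 + jωRC).
Step 3 — Denominator: 1 + jωRC = 1 + j·5.812e+04·100·1.5e-08 = 1 + j0.08718.
Step 4 — H = 0.9925 - j0.08652.
Step 5 — Magnitude: |H| = 0.9962 (-0.0 dB); phase: φ = -5.0°.

|H| = 0.9962 (-0.0 dB), φ = -5.0°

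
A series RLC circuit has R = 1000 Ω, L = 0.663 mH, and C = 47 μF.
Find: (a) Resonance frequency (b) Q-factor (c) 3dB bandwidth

Step 1 — Resonance condition Im(Z)=0 gives ω₀ = 1/√(LC).
Step 2 — ω₀ = 1/√(0.000663·4.7e-05) = 5665 rad/s.
Step 3 — f₀ = ω₀/(2π) = 901.6 Hz.
Step 4 — Series Q: Q = ω₀L/R = 5665·0.000663/1000 = 0.003756.
Step 5 — 3dB bandwidth: Δω = ω₀/Q = 1.508e+06 rad/s; BW = Δω/(2π) = 2.401e+05 Hz.

(a) f₀ = 901.6 Hz  (b) Q = 0.003756  (c) BW = 2.401e+05 Hz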